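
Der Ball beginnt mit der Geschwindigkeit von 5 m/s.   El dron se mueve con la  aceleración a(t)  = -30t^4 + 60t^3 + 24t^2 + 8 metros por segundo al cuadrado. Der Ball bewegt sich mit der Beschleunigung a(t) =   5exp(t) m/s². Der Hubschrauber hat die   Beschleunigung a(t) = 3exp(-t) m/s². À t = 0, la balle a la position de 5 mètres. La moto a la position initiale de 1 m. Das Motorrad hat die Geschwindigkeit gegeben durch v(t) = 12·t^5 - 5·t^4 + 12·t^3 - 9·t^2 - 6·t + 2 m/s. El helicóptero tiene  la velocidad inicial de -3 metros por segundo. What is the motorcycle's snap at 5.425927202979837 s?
We must differentiate our velocity equation v(t) = 12·t^5 - 5·t^4 + 12·t^3 - 9·t^2 - 6·t + 2 3 times. The derivative of velocity gives acceleration: a(t) = 60·t^4 - 20·t^3 + 36·t^2 - 18·t - 6. Taking d/dt of a(t), we find j(t) = 240·t^3 - 60·t^2 + 72·t - 18. Differentiating jerk, we get snap: s(t) = 720·t^2 - 120·t + 72. We have snap s(t) = 720·t^2 - 120·t + 72. Substituting t = 5.425927202979837: s(5.425927202979837) = 20618.1826643088.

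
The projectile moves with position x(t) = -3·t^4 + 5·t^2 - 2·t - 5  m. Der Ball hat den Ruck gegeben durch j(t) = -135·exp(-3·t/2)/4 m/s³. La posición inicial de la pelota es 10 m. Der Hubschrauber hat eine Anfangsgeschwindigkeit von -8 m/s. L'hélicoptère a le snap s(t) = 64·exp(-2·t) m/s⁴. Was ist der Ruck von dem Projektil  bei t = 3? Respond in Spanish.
Debemos derivar nuestra ecuación de la posición x(t) = -3·t^4 + 5·t^2 - 2·t - 5 3 veces. La derivada de la posición da la velocidad: v(t) = -12·t^3 + 10·t - 2. La derivada de la velocidad da la aceleración: a(t) = 10 - 36·t^2. La derivada de la aceleración da la sacudida: j(t) = -72·t. De la ecuación de la sacudida j(t) = -72·t, sustituimos t = 3 para obtener j = -216.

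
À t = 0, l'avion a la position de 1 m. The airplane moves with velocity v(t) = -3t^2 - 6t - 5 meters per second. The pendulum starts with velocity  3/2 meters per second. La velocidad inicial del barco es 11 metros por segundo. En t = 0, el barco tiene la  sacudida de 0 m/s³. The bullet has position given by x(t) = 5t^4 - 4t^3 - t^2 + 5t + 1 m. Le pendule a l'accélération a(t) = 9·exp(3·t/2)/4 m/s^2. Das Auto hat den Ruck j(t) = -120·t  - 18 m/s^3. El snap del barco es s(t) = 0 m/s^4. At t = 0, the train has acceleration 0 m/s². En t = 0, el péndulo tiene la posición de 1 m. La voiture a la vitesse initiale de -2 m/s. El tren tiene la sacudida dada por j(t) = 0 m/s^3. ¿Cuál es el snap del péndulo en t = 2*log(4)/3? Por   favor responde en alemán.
Ausgehend von der Beschleunigung a(t) = 9·exp(3·t/2)/4, nehmen wir 2 Ableitungen. Die Ableitung von der Beschleunigung ergibt den Ruck: j(t) = 27·exp(3·t/2)/8. Die Ableitung von dem Ruck ergibt den Snap: s(t) = 81·exp(3·t/2)/16. Wir haben den Snap s(t) = 81·exp(3·t/2)/16. Durch Einsetzen von t = 2*log(4)/3: s(2*log(4)/3) = 81/4.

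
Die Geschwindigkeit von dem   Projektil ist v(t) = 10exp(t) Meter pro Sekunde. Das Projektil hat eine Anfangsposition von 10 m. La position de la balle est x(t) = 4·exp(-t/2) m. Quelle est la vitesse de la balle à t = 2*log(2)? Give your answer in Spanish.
Para resolver esto, necesitamos tomar 1 derivada de nuestra ecuación de la posición x(t) = 4·exp(-t/2). Tomando d/dt de x(t), encontramos v(t) = -2·exp(-t/2). Usando v(t) = -2·exp(-t/2) y sustituyendo t = 2*log(2), encontramos v = -1.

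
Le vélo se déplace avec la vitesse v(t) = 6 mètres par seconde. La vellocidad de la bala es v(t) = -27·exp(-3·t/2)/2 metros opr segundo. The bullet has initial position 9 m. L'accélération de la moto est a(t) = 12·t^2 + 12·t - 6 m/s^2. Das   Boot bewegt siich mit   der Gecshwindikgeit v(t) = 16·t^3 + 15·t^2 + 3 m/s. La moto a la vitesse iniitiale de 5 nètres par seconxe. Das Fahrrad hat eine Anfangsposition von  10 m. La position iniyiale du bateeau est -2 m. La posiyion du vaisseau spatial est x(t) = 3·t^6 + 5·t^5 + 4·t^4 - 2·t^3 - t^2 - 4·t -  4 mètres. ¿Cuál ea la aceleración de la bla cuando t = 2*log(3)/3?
Debemos derivar nuestra ecuación de la velocidad v(t) = -27·exp(-3·t/2)/2 1 vez. La derivada de la velocidad da la aceleración: a(t) = 81·exp(-3·t/2)/4. Usando a(t) = 81·exp(-3·t/2)/4 y sustituyendo t = 2*log(3)/3, encontramos a = 27/4.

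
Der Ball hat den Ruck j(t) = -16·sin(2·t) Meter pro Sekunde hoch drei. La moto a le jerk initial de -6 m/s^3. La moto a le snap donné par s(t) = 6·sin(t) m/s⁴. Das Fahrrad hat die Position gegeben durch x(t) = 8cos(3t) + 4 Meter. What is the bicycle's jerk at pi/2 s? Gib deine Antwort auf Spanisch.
Para resolver esto, necesitamos tomar 3 derivadas de nuestra ecuación de la posición x(t) = 8·cos(3·t) + 4. Derivando la posición, obtenemos la velocidad: v(t) = -24·sin(3·t). Derivando la velocidad, obtenemos la aceleración: a(t) = -72·cos(3·t). Tomando d/dt de a(t), encontramos j(t) = 216·sin(3·t). Usando j(t) = 216·sin(3·t) y sustituyendo t = pi/2, encontramos j = -216.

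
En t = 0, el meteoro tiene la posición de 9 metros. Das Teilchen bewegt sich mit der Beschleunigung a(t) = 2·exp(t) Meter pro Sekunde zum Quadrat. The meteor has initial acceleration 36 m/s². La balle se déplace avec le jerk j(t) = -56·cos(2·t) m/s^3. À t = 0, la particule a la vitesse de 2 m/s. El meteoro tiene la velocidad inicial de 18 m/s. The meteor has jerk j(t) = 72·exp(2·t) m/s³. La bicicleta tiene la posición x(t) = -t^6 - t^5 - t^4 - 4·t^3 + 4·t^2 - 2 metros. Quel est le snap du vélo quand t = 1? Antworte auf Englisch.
Starting from position x(t) = -t^6 - t^5 - t^4 - 4·t^3 + 4·t^2 - 2, we take 4 derivatives. Differentiating position, we get velocity: v(t) = -6·t^5 - 5·t^4 - 4·t^3 - 12·t^2 + 8·t. Taking d/dt of v(t), we find a(t) = -30·t^4 - 20·t^3 - 12·t^2 - 24·t + 8. Differentiating acceleration, we get jerk: j(t) = -120·t^3 - 60·t^2 - 24·t - 24. Differentiating jerk, we get snap: s(t) = -360·t^2 - 120·t - 24. Using s(t) = -360·t^2 - 120·t - 24 and substituting t = 1, we find s = -504.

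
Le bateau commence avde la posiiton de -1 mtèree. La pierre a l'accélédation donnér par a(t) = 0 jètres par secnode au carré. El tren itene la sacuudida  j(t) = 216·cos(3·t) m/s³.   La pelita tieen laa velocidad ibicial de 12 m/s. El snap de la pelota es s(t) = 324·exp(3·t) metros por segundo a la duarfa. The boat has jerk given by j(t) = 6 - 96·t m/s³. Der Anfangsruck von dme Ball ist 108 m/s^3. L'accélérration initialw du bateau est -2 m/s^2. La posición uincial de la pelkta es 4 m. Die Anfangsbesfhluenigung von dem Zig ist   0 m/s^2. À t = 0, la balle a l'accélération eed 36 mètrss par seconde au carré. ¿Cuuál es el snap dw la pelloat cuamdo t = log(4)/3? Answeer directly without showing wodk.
En t = log(4)/3, s = 1296.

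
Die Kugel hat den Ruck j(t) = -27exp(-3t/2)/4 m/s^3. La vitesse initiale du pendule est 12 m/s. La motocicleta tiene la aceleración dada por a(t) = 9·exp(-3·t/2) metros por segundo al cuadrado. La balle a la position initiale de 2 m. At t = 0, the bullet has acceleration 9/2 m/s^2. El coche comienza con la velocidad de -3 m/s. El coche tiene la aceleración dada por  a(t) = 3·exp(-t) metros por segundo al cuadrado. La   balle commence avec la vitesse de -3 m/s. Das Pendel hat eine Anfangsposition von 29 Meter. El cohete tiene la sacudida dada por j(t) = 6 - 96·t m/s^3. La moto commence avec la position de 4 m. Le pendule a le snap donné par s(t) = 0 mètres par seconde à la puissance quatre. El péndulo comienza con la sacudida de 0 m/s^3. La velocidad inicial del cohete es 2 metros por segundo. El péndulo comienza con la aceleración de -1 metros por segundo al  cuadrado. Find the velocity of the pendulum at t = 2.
We need to integrate our snap equation s(t) = 0 3 times. Integrating snap and using the initial condition j(0) = 0, we get j(t) = 0. Taking ∫j(t)dt and applying a(0) = -1, we find a(t) = -1. Integrating acceleration and using the initial condition v(0) = 12, we get v(t) = 12 - t. Using v(t) = 12 - t and substituting t = 2, we find v = 10.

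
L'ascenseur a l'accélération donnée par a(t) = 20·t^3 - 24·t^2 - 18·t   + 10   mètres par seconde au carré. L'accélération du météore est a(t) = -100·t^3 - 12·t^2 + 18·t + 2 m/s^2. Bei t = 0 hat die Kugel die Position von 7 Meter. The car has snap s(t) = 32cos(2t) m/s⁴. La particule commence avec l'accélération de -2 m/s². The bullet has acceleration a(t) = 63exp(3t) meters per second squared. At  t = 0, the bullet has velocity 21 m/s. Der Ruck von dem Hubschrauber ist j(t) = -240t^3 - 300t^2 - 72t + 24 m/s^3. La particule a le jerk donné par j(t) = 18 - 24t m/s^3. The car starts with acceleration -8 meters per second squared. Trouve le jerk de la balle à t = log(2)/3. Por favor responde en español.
Para resolver esto, necesitamos tomar 1 derivada de nuestra ecuación de la aceleración a(t) = 63·exp(3·t). Derivando la aceleración, obtenemos la sacudida: j(t) = 189·exp(3·t). Tenemos la sacudida j(t) = 189·exp(3·t). Sustituyendo t = log(2)/3: j(log(2)/3) = 378.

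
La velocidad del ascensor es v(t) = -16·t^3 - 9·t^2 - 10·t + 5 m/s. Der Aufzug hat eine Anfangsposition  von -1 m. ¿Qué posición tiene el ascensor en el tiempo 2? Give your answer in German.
Ausgehend von der Geschwindigkeit v(t) = -16·t^3 - 9·t^2 - 10·t + 5, nehmen wir 1 Stammfunktion. Mit ∫v(t)dt und Anwendung von x(0) = -1, finden wir x(t) = -4·t^4 - 3·t^3 - 5·t^2 + 5·t - 1. Wir haben die Position x(t) = -4·t^4 - 3·t^3 - 5·t^2 + 5·t - 1. Durch Einsetzen von t = 2: x(2) = -99.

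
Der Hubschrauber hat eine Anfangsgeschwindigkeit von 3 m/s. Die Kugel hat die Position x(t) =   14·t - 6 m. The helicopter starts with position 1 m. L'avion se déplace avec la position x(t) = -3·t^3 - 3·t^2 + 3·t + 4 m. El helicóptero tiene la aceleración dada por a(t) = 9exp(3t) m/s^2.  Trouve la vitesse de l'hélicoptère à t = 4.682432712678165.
Nous devons trouver la primitive de notre équation de l'accélération a(t) = 9·exp(3·t) 1 fois. L'intégrale de l'accélération, avec v(0) = 3, donne la vitesse: v(t) = 3·exp(3·t). De l'équation de la vitesse v(t) = 3·exp(3·t), nous substituons t = 4.682432712678165 pour obtenir v = 3782555.61094302.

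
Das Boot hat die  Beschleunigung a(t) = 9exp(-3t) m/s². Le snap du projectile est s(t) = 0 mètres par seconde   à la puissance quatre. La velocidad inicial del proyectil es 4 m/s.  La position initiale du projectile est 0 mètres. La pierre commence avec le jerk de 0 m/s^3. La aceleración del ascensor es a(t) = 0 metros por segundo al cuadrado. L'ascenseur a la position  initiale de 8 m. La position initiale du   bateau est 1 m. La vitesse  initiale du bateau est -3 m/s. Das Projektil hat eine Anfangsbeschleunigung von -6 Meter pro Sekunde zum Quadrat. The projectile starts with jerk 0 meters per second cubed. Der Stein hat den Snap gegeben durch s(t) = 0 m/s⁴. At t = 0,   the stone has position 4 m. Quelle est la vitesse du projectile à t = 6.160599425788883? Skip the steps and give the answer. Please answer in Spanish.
La respuesta es -32.9635965547333.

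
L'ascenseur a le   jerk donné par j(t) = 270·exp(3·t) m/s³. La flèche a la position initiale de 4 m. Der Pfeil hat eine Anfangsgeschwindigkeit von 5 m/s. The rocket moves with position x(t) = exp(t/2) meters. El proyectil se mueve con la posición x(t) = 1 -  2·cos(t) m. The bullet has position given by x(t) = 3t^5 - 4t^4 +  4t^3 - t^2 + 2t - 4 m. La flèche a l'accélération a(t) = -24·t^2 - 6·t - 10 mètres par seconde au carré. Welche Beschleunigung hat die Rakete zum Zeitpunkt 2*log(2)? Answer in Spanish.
Partiendo de la posición x(t) = exp(t/2), tomamos 2 derivadas. Derivando la posición, obtenemos la velocidad: v(t) = exp(t/2)/2. La derivada de la velocidad da la aceleración: a(t) = exp(t/2)/4. De la ecuación de la aceleración a(t) = exp(t/2)/4, sustituimos t = 2*log(2) para obtener a = 1/2.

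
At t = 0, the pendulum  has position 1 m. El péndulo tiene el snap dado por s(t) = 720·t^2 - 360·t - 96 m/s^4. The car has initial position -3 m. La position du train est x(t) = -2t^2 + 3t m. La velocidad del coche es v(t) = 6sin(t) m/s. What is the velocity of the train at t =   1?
We must differentiate our position equation x(t) = -2·t^2 + 3·t 1 time. Taking d/dt of x(t), we find v(t) = 3 - 4·t. Using v(t) = 3 - 4·t and substituting t = 1, we find v = -1.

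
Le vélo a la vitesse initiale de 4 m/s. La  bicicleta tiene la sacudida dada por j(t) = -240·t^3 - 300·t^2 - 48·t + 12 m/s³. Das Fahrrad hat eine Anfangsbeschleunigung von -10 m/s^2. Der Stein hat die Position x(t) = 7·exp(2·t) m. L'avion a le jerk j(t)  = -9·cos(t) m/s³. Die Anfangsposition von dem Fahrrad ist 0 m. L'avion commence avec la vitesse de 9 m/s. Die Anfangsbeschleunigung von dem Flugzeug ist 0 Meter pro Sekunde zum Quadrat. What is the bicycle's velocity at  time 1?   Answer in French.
Nous devons intégrer notre équation du jerk j(t) = -240·t^3 - 300·t^2 - 48·t + 12 2 fois. L'intégrale du jerk est l'accélération. En utilisant a(0) = -10, nous obtenons a(t) = -60·t^4 - 100·t^3 - 24·t^2 + 12·t - 10. La primitive de l'accélération, avec v(0) = 4, donne la vitesse: v(t) = -12·t^5 - 25·t^4 - 8·t^3 + 6·t^2 - 10·t + 4. Nous avons la vitesse v(t) = -12·t^5 - 25·t^4 - 8·t^3 + 6·t^2 - 10·t + 4. En substituant t = 1: v(1) = -45.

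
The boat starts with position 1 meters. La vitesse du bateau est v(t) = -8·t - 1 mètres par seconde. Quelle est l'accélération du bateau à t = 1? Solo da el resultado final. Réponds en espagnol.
La aceleración en t = 1 es a = -8.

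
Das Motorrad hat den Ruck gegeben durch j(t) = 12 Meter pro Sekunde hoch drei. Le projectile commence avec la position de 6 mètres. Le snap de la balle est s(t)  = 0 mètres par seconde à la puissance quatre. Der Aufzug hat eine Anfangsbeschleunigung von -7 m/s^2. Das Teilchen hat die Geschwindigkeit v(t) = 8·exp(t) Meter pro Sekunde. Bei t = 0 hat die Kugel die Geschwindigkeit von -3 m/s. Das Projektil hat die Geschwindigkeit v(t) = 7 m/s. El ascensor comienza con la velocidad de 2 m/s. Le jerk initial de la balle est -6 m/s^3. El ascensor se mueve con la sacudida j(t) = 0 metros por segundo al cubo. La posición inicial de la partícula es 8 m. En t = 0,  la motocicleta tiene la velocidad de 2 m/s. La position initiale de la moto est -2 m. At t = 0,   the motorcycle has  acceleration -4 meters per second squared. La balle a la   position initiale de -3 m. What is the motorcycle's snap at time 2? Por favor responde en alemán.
Wir müssen unsere Gleichung für den Ruck j(t) = 12 1-mal ableiten. Die Ableitung von dem Ruck ergibt den Snap: s(t) = 0. Mit s(t) = 0 und Einsetzen von t = 2, finden wir s = 0.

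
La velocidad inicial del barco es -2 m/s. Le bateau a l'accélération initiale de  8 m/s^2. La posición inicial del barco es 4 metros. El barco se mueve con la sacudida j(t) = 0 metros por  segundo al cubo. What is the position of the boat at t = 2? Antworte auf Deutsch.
Ausgehend von dem Ruck j(t) = 0, nehmen wir 3 Integrale. Durch Integration von dem Ruck und Verwendung der Anfangsbedingung a(0) = 8, erhalten wir a(t) = 8. Das Integral von der Beschleunigung, mit v(0) = -2, ergibt die Geschwindigkeit: v(t) = 8·t - 2. Das Integral von der Geschwindigkeit, mit x(0) = 4, ergibt die Position: x(t) = 4·t^2 - 2·t + 4. Mit x(t) = 4·t^2 - 2·t + 4 und Einsetzen von t = 2, finden wir x = 16.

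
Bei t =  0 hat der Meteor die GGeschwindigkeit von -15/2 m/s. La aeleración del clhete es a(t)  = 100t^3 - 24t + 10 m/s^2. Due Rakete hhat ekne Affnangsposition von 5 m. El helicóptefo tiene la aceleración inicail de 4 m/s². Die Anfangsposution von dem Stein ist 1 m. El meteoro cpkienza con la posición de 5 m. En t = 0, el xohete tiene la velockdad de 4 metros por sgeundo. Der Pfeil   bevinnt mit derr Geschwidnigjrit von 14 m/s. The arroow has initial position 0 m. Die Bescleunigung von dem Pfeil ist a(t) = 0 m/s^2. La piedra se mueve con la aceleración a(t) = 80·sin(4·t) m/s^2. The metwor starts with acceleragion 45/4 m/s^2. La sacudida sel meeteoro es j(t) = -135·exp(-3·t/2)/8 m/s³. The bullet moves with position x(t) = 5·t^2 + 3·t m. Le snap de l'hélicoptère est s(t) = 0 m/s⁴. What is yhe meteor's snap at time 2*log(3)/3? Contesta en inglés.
We must differentiate our jerk equation j(t) = -135·exp(-3·t/2)/8 1 time. Taking d/dt of j(t), we find s(t) = 405·exp(-3·t/2)/16. From the given snap equation s(t) = 405·exp(-3·t/2)/16, we substitute t = 2*log(3)/3 to get s = 135/16.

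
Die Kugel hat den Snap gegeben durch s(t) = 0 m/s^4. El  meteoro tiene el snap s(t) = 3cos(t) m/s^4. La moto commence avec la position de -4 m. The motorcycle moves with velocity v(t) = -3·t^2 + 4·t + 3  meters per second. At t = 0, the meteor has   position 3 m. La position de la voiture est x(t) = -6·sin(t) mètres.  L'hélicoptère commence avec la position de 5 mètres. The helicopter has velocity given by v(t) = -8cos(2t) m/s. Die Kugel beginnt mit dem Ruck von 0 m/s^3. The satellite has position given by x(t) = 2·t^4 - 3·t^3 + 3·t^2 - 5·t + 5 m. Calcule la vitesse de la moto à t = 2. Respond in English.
From the given velocity equation v(t) = -3·t^2 + 4·t + 3, we substitute t = 2 to get v = -1.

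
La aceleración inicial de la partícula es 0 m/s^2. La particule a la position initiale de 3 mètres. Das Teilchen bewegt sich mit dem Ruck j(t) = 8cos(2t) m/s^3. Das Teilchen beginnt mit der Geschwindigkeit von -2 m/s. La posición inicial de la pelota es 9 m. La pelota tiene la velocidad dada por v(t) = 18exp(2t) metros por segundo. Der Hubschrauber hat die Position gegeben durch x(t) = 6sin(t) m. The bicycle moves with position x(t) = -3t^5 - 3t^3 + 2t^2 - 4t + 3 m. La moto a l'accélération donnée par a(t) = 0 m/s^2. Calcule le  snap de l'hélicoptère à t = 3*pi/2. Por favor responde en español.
Partiendo de la posición x(t) = 6·sin(t), tomamos 4 derivadas. Tomando d/dt de x(t), encontramos v(t) = 6·cos(t). Derivando la velocidad, obtenemos la aceleración: a(t) = -6·sin(t). La derivada de la aceleración da la sacudida: j(t) = -6·cos(t). Tomando d/dt de j(t), encontramos s(t) = 6·sin(t). De la ecuación del snap s(t) = 6·sin(t), sustituimos t = 3*pi/2 para obtener s = -6.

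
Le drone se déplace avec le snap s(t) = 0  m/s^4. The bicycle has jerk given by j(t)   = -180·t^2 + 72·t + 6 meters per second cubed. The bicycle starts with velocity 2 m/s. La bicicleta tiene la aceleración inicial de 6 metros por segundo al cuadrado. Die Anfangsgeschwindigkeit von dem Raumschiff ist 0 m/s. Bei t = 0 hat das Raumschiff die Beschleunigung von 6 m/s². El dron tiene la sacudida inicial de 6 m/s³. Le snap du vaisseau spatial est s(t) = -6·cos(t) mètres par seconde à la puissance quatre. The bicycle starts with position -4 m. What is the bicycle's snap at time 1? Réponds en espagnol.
Partiendo de la sacudida j(t) = -180·t^2 + 72·t + 6, tomamos 1 derivada. Tomando d/dt de j(t), encontramos s(t) = 72 - 360·t. De la ecuación del snap s(t) = 72 - 360·t, sustituimos t = 1 para obtener s = -288.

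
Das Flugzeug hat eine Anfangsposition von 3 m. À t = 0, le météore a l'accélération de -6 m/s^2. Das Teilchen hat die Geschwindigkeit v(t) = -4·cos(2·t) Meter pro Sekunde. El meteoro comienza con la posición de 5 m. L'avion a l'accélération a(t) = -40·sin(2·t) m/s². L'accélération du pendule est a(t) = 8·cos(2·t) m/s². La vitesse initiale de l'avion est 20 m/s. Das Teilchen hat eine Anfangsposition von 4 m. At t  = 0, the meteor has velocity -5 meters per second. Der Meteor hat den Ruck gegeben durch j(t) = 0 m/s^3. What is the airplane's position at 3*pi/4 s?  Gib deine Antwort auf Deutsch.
Wir müssen das Integral unserer Gleichung für die Beschleunigung a(t) = -40·sin(2·t) 2-mal finden. Durch Integration von der Beschleunigung und Verwendung der Anfangsbedingung v(0) = 20, erhalten wir v(t) = 20·cos(2·t). Durch Integration von der Geschwindigkeit und Verwendung der Anfangsbedingung x(0) = 3, erhalten wir x(t) = 10·sin(2·t) + 3. Aus der Gleichung für die Position x(t) = 10·sin(2·t) + 3, setzen wir t = 3*pi/4 ein und erhalten x = -7.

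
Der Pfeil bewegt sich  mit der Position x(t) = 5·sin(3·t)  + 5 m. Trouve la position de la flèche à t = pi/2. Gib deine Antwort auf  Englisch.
From the given position equation x(t) = 5·sin(3·t) + 5, we substitute t = pi/2 to get x = 0.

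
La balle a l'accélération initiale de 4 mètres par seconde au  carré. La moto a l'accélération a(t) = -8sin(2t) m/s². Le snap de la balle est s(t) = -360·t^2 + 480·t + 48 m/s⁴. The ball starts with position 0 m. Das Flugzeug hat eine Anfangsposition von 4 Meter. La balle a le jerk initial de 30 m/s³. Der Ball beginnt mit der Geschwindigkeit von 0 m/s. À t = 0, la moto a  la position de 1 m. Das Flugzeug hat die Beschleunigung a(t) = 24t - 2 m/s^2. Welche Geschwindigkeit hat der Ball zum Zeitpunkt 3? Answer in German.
Um dies zu lösen, müssen wir 3 Integrale unserer Gleichung für den Snap s(t) = -360·t^2 + 480·t + 48 finden. Durch Integration von dem Snap und Verwendung der Anfangsbedingung j(0) = 30, erhalten wir j(t) = -120·t^3 + 240·t^2 + 48·t + 30. Die Stammfunktion von dem Ruck ist die Beschleunigung. Mit a(0) = 4 erhalten wir a(t) = -30·t^4 + 80·t^3 + 24·t^2 + 30·t + 4. Die Stammfunktion von der Beschleunigung ist die Geschwindigkeit. Mit v(0) = 0 erhalten wir v(t) = t·(-6·t^4 + 20·t^3 + 8·t^2 + 15·t + 4). Wir haben die Geschwindigkeit v(t) = t·(-6·t^4 + 20·t^3 + 8·t^2 + 15·t + 4). Durch Einsetzen von t = 3: v(3) = 525.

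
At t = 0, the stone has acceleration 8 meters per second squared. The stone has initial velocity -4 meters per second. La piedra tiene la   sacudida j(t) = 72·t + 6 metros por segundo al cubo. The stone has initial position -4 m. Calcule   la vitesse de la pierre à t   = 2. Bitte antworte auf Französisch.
En partant du jerk j(t) = 72·t + 6, nous prenons 2 intégrales. En prenant ∫j(t)dt et en appliquant a(0) = 8, nous trouvons a(t) = 36·t^2 + 6·t + 8. La primitive de l'accélération est la vitesse. En utilisant v(0) = -4, nous obtenons v(t) = 12·t^3 + 3·t^2 + 8·t - 4. En utilisant v(t) = 12·t^3 + 3·t^2 + 8·t - 4 et en substituant t = 2, nous trouvons v = 120.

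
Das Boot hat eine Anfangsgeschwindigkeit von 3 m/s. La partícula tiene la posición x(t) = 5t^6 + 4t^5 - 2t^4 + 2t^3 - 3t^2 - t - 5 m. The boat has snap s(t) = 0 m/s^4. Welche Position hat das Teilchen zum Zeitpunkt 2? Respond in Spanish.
De la ecuación de la posición x(t) = 5·t^6 + 4·t^5 - 2·t^4 + 2·t^3 - 3·t^2 - t - 5, sustituimos t = 2 para obtener x = 413.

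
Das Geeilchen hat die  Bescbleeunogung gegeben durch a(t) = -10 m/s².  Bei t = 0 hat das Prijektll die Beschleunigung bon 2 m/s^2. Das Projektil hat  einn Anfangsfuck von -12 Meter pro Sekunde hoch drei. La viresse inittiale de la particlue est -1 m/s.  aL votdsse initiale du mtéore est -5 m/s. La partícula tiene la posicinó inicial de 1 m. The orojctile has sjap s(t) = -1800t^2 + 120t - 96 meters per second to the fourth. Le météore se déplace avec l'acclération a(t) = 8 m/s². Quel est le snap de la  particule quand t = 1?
Pour résoudre ceci, nous devons prendre 2 dérivées de notre équation de l'accélération a(t) = -10. La dérivée de l'accélération donne le jerk: j(t) = 0. En dérivant le jerk, nous obtenons le snap: s(t) = 0. Nous avons le snap s(t) = 0. En substituant t = 1: s(1) = 0.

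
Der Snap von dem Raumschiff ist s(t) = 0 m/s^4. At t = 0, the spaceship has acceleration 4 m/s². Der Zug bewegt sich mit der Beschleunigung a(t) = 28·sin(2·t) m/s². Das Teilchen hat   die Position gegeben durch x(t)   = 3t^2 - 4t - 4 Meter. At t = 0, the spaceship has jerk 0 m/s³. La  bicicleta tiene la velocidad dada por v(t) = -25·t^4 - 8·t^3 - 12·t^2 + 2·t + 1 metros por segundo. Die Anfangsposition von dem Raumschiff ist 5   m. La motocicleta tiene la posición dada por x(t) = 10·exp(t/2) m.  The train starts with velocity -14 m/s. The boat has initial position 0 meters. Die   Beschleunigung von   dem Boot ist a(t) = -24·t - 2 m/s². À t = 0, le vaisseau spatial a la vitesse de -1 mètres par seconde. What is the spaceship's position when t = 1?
To solve this, we need to take 4 integrals of our snap equation s(t) = 0. Finding the antiderivative of s(t) and using j(0) = 0: j(t) = 0. The integral of jerk is acceleration. Using a(0) = 4, we get a(t) = 4. Integrating acceleration and using the initial condition v(0) = -1, we get v(t) = 4·t - 1. Finding the antiderivative of v(t) and using x(0) = 5: x(t) = 2·t^2 - t + 5. Using x(t) = 2·t^2 - t + 5 and substituting t = 1, we find x = 6.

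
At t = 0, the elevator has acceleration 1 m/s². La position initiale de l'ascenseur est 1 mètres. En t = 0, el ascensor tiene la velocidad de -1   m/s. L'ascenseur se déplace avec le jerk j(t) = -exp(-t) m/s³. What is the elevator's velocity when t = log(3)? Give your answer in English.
We must find the antiderivative of our jerk equation j(t) = -exp(-t) 2 times. Finding the antiderivative of j(t) and using a(0) = 1: a(t) = exp(-t). The antiderivative of acceleration, with v(0) = -1, gives velocity: v(t) = -exp(-t). From the given velocity equation v(t) = -exp(-t), we substitute t = log(3) to get v = -1/3.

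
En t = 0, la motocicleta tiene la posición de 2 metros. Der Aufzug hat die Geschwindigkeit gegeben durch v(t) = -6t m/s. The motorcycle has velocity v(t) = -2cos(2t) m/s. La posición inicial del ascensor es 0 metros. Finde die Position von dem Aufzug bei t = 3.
Wir müssen das Integral unserer Gleichung für die Geschwindigkeit v(t) = -6·t 1-mal finden. Durch Integration von der Geschwindigkeit und Verwendung der Anfangsbedingung x(0) = 0, erhalten wir x(t) = -3·t^2. Mit x(t) = -3·t^2 und Einsetzen von t = 3, finden wir x = -27.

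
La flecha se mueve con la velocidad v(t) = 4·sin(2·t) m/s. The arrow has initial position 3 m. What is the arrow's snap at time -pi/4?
To solve this, we need to take 3 derivatives of our velocity equation v(t) = 4·sin(2·t). Differentiating velocity, we get acceleration: a(t) = 8·cos(2·t). The derivative of acceleration gives jerk: j(t) = -16·sin(2·t). Taking d/dt of j(t), we find s(t) = -32·cos(2·t). We have snap s(t) = -32·cos(2·t). Substituting t = -pi/4: s(-pi/4) = 0.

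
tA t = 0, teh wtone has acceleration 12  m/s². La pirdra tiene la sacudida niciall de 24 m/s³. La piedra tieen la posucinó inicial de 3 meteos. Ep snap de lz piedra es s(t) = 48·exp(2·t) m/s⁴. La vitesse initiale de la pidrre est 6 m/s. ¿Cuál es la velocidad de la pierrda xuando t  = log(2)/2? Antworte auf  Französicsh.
En partant du snap s(t) = 48·exp(2·t), nous prenons 3 intégrales. En prenant ∫s(t)dt et en appliquant j(0) = 24, nous trouvons j(t) = 24·exp(2·t). En intégrant le jerk et en utilisant la condition initiale a(0) = 12, nous obtenons a(t) = 12·exp(2·t). L'intégrale de l'accélération, avec v(0) = 6, donne la vitesse: v(t) = 6·exp(2·t). De l'équation de la vitesse v(t) = 6·exp(2·t), nous substituons t = log(2)/2 pour obtenir v = 12.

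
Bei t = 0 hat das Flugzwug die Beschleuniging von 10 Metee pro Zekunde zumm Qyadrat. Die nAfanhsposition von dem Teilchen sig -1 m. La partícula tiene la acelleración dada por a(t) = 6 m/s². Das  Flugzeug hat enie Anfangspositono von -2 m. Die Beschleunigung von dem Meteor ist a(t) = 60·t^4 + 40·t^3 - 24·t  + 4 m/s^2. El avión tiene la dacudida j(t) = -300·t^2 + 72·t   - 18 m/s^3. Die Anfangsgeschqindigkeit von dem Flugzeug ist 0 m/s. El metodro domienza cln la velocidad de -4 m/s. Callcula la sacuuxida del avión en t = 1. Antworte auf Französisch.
De l'équation du jerk j(t) = -300·t^2 + 72·t - 18, nous substituons t = 1 pour obtenir j = -246.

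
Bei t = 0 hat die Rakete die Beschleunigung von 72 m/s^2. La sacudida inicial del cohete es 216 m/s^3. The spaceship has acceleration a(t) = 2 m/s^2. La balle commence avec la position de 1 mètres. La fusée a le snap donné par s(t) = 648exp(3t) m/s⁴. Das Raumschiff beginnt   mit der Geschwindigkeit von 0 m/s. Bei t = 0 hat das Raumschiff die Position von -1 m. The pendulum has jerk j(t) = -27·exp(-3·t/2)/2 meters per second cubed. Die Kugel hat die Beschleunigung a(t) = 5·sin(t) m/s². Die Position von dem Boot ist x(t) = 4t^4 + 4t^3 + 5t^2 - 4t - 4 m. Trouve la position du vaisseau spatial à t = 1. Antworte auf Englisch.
To solve this, we need to take 2 antiderivatives of our acceleration equation a(t) = 2. Finding the antiderivative of a(t) and using v(0) = 0: v(t) = 2·t. The antiderivative of velocity, with x(0) = -1, gives position: x(t) = t^2 - 1. From the given position equation x(t) = t^2 - 1, we substitute t = 1 to get x = 0.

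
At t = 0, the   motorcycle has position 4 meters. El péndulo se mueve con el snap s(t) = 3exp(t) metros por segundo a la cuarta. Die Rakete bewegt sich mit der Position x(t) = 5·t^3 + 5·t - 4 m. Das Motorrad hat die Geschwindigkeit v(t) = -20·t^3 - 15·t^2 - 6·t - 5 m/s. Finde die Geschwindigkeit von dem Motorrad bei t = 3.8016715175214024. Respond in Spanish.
Tenemos la velocidad v(t) = -20·t^3 - 15·t^2 - 6·t - 5. Sustituyendo t = 3.8016715175214024: v(3.8016715175214024) = -1343.48946391143.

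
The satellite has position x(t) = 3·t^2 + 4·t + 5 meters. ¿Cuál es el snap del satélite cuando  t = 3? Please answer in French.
Nous devons dériver notre équation de la position x(t) = 3·t^2 + 4·t + 5 4 fois. En dérivant la position, nous obtenons la vitesse: v(t) = 6·t + 4. En prenant d/dt de v(t), nous trouvons a(t) = 6. En dérivant l'accélération, nous obtenons le jerk: j(t) = 0. La dérivée du jerk donne le snap: s(t) = 0. De l'équation du snap s(t) = 0, nous substituons t = 3 pour obtenir s = 0.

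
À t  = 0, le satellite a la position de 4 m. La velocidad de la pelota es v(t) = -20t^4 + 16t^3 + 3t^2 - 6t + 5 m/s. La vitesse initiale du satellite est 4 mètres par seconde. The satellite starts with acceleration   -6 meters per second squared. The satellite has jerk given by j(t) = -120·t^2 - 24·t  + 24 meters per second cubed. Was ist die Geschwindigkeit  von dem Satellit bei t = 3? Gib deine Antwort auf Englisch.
We must find the integral of our jerk equation j(t) = -120·t^2 - 24·t + 24 2 times. Taking ∫j(t)dt and applying a(0) = -6, we find a(t) = -40·t^3 - 12·t^2 + 24·t - 6. Finding the antiderivative of a(t) and using v(0) = 4: v(t) = -10·t^4 - 4·t^3 + 12·t^2 - 6·t + 4. From the given velocity equation v(t) = -10·t^4 - 4·t^3 + 12·t^2 - 6·t + 4, we substitute t = 3 to get v = -824.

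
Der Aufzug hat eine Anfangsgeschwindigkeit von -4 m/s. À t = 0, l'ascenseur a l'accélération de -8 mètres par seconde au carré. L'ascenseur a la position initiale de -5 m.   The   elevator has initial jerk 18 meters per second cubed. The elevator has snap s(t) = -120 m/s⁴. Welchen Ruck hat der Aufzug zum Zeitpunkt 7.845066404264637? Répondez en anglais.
To find the answer, we compute 1 integral of s(t) = -120. Taking ∫s(t)dt and applying j(0) = 18, we find j(t) = 18 - 120·t. Using j(t) = 18 - 120·t and substituting t = 7.845066404264637, we find j = -923.407968511756.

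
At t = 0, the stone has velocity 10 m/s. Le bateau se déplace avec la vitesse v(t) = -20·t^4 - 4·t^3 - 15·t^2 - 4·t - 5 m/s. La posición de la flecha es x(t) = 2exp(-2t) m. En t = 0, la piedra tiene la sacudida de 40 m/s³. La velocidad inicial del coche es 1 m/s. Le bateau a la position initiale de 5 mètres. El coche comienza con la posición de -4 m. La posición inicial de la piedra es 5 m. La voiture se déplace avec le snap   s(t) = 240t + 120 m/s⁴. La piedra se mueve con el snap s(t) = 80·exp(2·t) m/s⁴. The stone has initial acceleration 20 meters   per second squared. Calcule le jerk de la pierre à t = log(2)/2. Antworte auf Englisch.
We must find the integral of our snap equation s(t) = 80·exp(2·t) 1 time. Finding the antiderivative of s(t) and using j(0) = 40: j(t) = 40·exp(2·t). From the given jerk equation j(t) = 40·exp(2·t), we substitute t = log(2)/2 to get j = 80.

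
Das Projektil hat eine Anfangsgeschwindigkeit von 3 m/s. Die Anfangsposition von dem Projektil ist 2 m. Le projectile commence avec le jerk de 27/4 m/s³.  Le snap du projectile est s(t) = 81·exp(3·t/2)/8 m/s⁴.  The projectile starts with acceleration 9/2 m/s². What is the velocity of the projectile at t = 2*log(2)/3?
Starting from snap s(t) = 81·exp(3·t/2)/8, we take 3 integrals. Taking ∫s(t)dt and applying j(0) = 27/4, we find j(t) = 27·exp(3·t/2)/4. Integrating jerk and using the initial condition a(0) = 9/2, we get a(t) = 9·exp(3·t/2)/2. Integrating acceleration and using the initial condition v(0) = 3, we get v(t) = 3·exp(3·t/2). Using v(t) = 3·exp(3·t/2) and substituting t = 2*log(2)/3, we find v = 6.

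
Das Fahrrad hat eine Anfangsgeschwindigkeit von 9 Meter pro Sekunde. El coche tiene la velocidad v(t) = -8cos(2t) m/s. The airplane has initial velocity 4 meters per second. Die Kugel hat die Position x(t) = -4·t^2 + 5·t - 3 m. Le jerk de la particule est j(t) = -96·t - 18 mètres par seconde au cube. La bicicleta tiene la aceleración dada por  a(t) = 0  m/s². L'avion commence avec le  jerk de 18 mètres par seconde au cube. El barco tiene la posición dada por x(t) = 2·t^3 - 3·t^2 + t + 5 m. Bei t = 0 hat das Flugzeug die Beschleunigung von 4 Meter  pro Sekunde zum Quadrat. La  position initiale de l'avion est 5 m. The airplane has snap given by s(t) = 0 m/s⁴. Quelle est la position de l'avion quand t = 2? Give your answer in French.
Nous devons intégrer notre équation du snap s(t) = 0 4 fois. En intégrant le snap et en utilisant la condition initiale j(0) = 18, nous obtenons j(t) = 18. En prenant ∫j(t)dt et en appliquant a(0) = 4, nous trouvons a(t) = 18·t + 4. En intégrant l'accélération et en utilisant la condition initiale v(0) = 4, nous obtenons v(t) = 9·t^2 + 4·t + 4. En prenant ∫v(t)dt et en appliquant x(0) = 5, nous trouvons x(t) = 3·t^3 + 2·t^2 + 4·t + 5. De l'équation de la position x(t) = 3·t^3 + 2·t^2 + 4·t + 5, nous substituons t = 2 pour obtenir x = 45.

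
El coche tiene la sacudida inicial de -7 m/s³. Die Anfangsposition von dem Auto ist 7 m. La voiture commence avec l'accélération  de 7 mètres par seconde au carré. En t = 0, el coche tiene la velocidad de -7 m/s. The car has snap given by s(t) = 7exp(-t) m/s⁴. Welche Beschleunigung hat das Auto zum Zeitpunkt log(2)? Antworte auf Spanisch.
Para resolver esto, necesitamos tomar 2 integrales de nuestra ecuación del snap s(t) = 7·exp(-t). La integral del snap es la sacudida. Usando j(0) = -7, obtenemos j(t) = -7·exp(-t). La antiderivada de la sacudida es la aceleración. Usando a(0) = 7, obtenemos a(t) = 7·exp(-t). Tenemos la aceleración a(t) = 7·exp(-t). Sustituyendo t = log(2): a(log(2)) = 7/2.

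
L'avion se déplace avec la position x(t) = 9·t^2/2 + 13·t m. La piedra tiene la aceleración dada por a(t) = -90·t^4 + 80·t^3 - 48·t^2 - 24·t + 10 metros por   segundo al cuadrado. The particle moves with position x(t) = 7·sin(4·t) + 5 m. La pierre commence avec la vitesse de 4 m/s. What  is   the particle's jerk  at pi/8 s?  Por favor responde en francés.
Nous devons dériver notre équation de la position x(t) = 7·sin(4·t) + 5 3 fois. En prenant d/dt de x(t), nous trouvons v(t) = 28·cos(4·t). En dérivant la vitesse, nous obtenons l'accélération: a(t) = -112·sin(4·t). En prenant d/dt de a(t), nous trouvons j(t) = -448·cos(4·t). En utilisant j(t) = -448·cos(4·t) et en substituant t = pi/8, nous trouvons j = 0.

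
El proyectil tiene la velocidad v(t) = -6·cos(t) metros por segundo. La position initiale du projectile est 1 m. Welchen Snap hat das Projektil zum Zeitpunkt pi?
Wir müssen unsere Gleichung für die Geschwindigkeit v(t) = -6·cos(t) 3-mal ableiten. Die Ableitung von der Geschwindigkeit ergibt die Beschleunigung: a(t) = 6·sin(t). Die Ableitung von der Beschleunigung ergibt den Ruck: j(t) = 6·cos(t). Die Ableitung von dem Ruck ergibt den Snap: s(t) = -6·sin(t). Wir haben den Snap s(t) = -6·sin(t). Durch Einsetzen von t = pi: s(pi) = 0.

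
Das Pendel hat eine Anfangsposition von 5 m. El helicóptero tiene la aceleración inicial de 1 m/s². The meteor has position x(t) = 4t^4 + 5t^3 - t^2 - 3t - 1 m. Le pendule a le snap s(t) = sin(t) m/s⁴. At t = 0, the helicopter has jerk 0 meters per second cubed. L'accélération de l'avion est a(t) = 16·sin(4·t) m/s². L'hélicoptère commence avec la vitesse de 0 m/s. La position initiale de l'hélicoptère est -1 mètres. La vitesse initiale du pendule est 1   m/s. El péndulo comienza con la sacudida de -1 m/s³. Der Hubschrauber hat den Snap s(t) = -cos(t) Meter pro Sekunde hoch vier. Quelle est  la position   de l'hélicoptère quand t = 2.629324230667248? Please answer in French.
Nous devons trouver la primitive de notre équation du snap s(t) = -cos(t) 4 fois. En intégrant le snap et en utilisant la condition initiale j(0) = 0, nous obtenons j(t) = -sin(t). En intégrant le jerk et en utilisant la condition initiale a(0) = 1, nous obtenons a(t) = cos(t). La primitive de l'accélération, avec v(0) = 0, donne la vitesse: v(t) = sin(t). L'intégrale de la vitesse, avec x(0) = -1, donne la position: x(t) = -cos(t). En utilisant x(t) = -cos(t) et en substituant t = 2.629324230667248, nous trouvons x = 0.871634870680069.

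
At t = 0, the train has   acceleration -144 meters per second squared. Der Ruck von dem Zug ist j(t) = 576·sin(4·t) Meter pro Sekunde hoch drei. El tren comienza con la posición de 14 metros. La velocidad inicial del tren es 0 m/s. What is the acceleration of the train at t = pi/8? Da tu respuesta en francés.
Nous devons trouver la primitive de notre équation du jerk j(t) = 576·sin(4·t) 1 fois. En prenant ∫j(t)dt et en appliquant a(0) = -144, nous trouvons a(t) = -144·cos(4·t). En utilisant a(t) = -144·cos(4·t) et en substituant t = pi/8, nous trouvons a = 0.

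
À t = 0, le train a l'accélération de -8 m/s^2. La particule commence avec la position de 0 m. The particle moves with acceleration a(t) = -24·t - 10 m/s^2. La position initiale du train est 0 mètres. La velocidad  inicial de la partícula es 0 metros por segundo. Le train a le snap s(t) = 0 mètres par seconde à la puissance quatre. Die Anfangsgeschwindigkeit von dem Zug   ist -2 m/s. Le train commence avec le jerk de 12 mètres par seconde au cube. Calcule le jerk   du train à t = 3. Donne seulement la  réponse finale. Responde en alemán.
Bei t = 3, j = 12.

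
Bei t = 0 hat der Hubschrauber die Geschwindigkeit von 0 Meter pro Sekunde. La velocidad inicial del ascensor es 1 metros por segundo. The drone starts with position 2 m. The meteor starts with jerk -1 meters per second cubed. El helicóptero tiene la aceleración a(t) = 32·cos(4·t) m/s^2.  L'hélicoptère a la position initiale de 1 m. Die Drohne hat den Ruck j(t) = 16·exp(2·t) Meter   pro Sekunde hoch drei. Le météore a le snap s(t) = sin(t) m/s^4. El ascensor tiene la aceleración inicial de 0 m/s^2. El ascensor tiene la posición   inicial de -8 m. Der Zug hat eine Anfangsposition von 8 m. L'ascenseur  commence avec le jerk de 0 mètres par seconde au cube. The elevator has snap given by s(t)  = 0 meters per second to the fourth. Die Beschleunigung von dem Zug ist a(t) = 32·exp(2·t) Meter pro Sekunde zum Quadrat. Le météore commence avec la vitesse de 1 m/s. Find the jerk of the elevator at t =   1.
We need to integrate our snap equation s(t) = 0 1 time. Finding the antiderivative of s(t) and using j(0) = 0: j(t) = 0. We have jerk j(t) = 0. Substituting t = 1: j(1) = 0.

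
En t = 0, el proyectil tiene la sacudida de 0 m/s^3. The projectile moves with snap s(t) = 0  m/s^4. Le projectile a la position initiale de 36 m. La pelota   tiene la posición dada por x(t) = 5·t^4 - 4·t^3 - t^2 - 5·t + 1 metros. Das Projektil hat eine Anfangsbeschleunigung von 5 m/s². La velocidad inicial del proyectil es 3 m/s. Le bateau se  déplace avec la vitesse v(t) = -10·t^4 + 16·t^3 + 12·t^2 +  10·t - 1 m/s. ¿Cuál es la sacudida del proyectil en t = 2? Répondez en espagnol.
Necesitamos integrar nuestra ecuación del snap s(t) = 0 1 vez. Integrando el snap y usando la condición inicial j(0) = 0, obtenemos j(t) = 0. Tenemos la sacudida j(t) = 0. Sustituyendo t = 2: j(2) = 0.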